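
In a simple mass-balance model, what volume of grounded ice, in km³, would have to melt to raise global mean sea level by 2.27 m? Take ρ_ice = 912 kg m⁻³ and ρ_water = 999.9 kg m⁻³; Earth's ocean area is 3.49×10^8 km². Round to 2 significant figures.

≈ 8.7×10^5 km³

Required water volume = Δh × A = 2.27 m × 3.49×10^14 m² = 7.922×10^14 m³ = 7.922×10^5 km³.
Ice volume = water volume × ρ_w/ρ_ice = 7.922×10^5 × 999.9/912 = 8.7×10^5 km³.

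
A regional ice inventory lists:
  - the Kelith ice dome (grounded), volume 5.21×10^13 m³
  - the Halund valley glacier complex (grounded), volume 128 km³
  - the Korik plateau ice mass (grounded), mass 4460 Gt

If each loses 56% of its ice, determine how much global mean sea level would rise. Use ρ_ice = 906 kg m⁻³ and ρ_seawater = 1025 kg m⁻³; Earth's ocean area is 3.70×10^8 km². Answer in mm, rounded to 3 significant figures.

Kelith: 0.56 × 5.21×10^13 m³ × (906/1025) = 2.579×10^13 m³ of water.
Halund: 0.56 × 128 km³ × (906/1025) = 63.36 km³ of water.
Korik: 0.56 × 4460 Gt = 2.498×10^15 kg; dividing by ρ_w = 1025 kg m⁻³ gives 2.437×10^12 m³ of water.
Total added water ≈ 2.829×10^13 m³ over 3.70×10^14 m² → Δh = 0.0765 m = 76.5 mm.

≈ 76.5 mm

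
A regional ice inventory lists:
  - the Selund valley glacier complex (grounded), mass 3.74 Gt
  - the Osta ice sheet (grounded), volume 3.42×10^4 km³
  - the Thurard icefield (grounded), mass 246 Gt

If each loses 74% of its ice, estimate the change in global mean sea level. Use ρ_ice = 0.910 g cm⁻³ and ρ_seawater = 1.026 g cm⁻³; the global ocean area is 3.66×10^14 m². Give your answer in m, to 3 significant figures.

≈ 0.0618 m

Selund: 0.74 × 3.74 Gt = 2.768×10^12 kg; dividing by ρ_w = 1.026 g cm⁻³ = 1026 kg m⁻³ gives 2.697×10^9 m³ of water.
Osta: 0.74 × 3.42×10^4 km³ × (910/1026) = 2.245×10^4 km³ of water.
Thurard: 0.74 × 246 Gt = 1.820×10^14 kg; dividing by ρ_w = 1026 kg m⁻³ gives 1.774×10^11 m³ of water.
Total added water ≈ 2.263×10^13 m³ over 3.66×10^14 m² → Δh = 0.0618 m.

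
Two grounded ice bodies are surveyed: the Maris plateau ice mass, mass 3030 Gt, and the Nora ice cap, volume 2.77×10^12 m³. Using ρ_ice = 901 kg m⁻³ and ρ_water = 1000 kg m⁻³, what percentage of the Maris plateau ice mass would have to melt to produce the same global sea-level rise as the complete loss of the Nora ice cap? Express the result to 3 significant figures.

Equal sea-level rise means equal mass of meltwater, i.e. equal mass of ice lost.
Ice mass of Nora: 2.496×10^15 kg; ice mass of Maris: 3.030×10^15 kg.
Fraction required = 2.496×10^15 / 3.030×10^15 = 0.824 → 82.4 %.

≈ 82.4 %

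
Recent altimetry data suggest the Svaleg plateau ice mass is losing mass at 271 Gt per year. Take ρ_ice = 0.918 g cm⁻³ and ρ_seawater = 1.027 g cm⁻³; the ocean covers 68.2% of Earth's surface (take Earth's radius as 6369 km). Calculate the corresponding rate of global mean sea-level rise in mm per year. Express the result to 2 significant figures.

ρ_w = 1.027 g cm⁻³ = 1027 kg m⁻³. Annual water volume added = 271 Gt / ρ_w = 2.710×10^14 kg / 1027 kg m⁻³ = 2.639×10^11 m³.
Δh per year = 2.639×10^11 / 3.48×10^14 = 7.59×10^-4 m = 0.76 mm.

≈ 0.76 mm/yr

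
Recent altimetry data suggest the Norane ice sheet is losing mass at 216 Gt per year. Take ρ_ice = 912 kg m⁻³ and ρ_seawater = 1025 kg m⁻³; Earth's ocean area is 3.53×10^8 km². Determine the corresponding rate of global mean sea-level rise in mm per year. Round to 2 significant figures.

≈ 0.60 mm/yr

ρ_w = 1025 kg m⁻³. Annual water volume added = 216 Gt / ρ_w = 2.160×10^14 kg / 1025 kg m⁻³ = 2.107×10^11 m³.
Δh per year = 2.107×10^11 / 3.53×10^14 = 5.97×10^-4 m = 0.60 mm.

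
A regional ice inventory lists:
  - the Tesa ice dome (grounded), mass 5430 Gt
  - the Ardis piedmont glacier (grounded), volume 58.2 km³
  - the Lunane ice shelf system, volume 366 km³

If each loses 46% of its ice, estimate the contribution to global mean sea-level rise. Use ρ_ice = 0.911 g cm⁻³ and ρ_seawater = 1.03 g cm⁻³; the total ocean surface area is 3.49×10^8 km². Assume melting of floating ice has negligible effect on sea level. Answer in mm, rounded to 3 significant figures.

≈ 7.02 mm

Tesa: 0.46 × 5430 Gt = 2.498×10^15 kg; dividing by ρ_w = 1.03 g cm⁻³ = 1030 kg m⁻³ gives 2.425×10^12 m³ of water.
Ardis: 0.46 × 58.2 km³ × (911/1030) = 23.68 km³ of water.
The Lunane ice shelf system is floating and already displaces its own weight of water, so its melt adds essentially nothing to sea level.
Total added water ≈ 2.449×10^12 m³ over 3.49×10^14 m² → Δh = 7.02×10^-3 m = 7.02 mm.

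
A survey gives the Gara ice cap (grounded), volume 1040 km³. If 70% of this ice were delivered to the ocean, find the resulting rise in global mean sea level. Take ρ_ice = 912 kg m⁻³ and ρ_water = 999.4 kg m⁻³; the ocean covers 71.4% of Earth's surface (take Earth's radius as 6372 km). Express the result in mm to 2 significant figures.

≈ 1.8 mm

Gara: 0.7 × 1040 km³ × (912/999.4) = 664.3 km³ of water.
Spread over 3.64×10^14 m² of ocean, Δh = 6.643×10^11 / 3.64×10^14 = 1.82×10^-3 m = 1.8 mm.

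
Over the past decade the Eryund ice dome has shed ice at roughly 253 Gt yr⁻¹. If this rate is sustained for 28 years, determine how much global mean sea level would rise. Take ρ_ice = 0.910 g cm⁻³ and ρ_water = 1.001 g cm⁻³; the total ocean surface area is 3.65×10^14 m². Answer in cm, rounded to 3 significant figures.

≈ 1.94 cm

Total mass lost = 253 Gt/yr × 28 yr = 7084 Gt = 7.084×10^15 kg.
ρ_w = 1.001 g cm⁻³ = 1001 kg m⁻³, so water volume = 7.084×10^15 / 1001 = 7.077×10^12 m³.
Δh = 7.077×10^12 / 3.65×10^14 = 0.0194 m = 1.94 cm.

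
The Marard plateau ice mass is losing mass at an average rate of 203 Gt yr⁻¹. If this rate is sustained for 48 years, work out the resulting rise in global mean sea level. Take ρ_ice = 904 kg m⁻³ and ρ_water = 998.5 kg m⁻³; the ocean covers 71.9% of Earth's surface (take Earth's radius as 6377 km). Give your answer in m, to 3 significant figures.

Total mass lost = 203 Gt/yr × 48 yr = 9744 Gt = 9.744×10^15 kg.
ρ_w = 998.5 kg m⁻³, so water volume = 9.744×10^15 / 998.5 = 9.759×10^12 m³.
Δh = 9.759×10^12 / 3.67×10^14 = 0.0266 m.

≈ 0.0266 m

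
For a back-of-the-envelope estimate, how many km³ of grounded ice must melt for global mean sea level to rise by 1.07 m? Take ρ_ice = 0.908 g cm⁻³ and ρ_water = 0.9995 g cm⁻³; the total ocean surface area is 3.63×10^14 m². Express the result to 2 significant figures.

≈ 4.3×10^5 km³

Required water volume = Δh × A = 1.07 m × 3.63×10^14 m² = 3.884×10^14 m³ = 3.884×10^5 km³.
Ice volume = water volume × ρ_w/ρ_ice = 3.884×10^5 × 999.5/908 = 4.3×10^5 km³.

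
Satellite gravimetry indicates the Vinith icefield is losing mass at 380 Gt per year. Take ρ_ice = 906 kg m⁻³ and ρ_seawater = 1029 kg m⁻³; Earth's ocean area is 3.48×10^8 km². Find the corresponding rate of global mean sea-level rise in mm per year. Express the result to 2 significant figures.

ρ_w = 1029 kg m⁻³. Annual water volume added = 380 Gt / ρ_w = 3.800×10^14 kg / 1029 kg m⁻³ = 3.693×10^11 m³.
Δh per year = 3.693×10^11 / 3.48×10^14 = 1.06×10^-3 m = 1.1 mm.

≈ 1.1 mm/yr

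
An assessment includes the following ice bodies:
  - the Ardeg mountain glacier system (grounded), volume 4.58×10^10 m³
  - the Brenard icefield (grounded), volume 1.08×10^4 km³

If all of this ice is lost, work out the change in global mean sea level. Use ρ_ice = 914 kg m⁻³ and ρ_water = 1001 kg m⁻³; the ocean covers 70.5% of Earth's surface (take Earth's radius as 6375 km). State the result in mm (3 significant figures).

Ardeg: 4.58×10^10 m³ × (914/1001) = 4.182×10^10 m³ of water.
Brenard: 1.08×10^4 km³ × (914/1001) = 9861 km³ of water.
Total added water ≈ 9.903×10^12 m³ over 3.60×10^14 m² → Δh = 0.0275 m = 27.5 mm.

≈ 27.5 mm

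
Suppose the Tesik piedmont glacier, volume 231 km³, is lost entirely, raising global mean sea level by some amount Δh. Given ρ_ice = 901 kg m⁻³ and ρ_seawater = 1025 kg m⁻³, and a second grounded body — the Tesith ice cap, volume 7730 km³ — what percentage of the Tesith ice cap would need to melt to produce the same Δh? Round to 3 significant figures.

Equal sea-level rise means equal mass of meltwater, i.e. equal mass of ice lost.
Ice mass of Tesik: 2.081×10^14 kg; ice mass of Tesith: 6.965×10^15 kg.
Fraction required = 2.081×10^14 / 6.965×10^15 = 0.0299 → 2.99 %.

≈ 2.99 %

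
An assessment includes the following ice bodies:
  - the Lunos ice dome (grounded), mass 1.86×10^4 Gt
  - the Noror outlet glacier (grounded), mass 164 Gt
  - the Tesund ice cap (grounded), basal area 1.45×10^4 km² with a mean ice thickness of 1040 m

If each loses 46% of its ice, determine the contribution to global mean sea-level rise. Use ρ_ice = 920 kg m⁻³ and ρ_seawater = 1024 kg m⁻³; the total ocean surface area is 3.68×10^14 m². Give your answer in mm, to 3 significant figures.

≈ 39.8 mm

Lunos: 0.46 × 1.86×10^4 Gt = 8.556×10^15 kg; dividing by ρ_w = 1024 kg m⁻³ gives 8.355×10^12 m³ of water.
Noror: 0.46 × 164 Gt = 7.544×10^13 kg; dividing by ρ_w = 1024 kg m⁻³ gives 7.367×10^10 m³ of water.
Tesund: ice volume = 1.45×10^4 km² × 1040 m = 1.508×10^4 km³; 0.46 × 1.508×10^4 × (920/1024) = 6232 km³ of water.
Total added water ≈ 1.466×10^13 m³ over 3.68×10^14 m² → Δh = 0.0398 m = 39.8 mm.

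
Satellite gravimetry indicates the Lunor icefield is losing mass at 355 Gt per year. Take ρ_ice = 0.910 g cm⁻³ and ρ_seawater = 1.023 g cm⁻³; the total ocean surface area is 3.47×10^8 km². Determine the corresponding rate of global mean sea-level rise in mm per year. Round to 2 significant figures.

≈ 1.0 mm/yr

ρ_w = 1.023 g cm⁻³ = 1023 kg m⁻³. Annual water volume added = 355 Gt / ρ_w = 3.550×10^14 kg / 1023 kg m⁻³ = 3.470×10^11 m³.
Δh per year = 3.470×10^11 / 3.47×10^14 = 1.00×10^-3 m = 1.0 mm.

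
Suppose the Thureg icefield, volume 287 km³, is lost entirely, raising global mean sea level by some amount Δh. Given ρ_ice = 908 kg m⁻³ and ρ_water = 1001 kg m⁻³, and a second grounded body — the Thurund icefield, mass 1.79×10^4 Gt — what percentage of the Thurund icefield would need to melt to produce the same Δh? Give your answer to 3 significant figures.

≈ 1.46 %

Equal sea-level rise means equal mass of meltwater, i.e. equal mass of ice lost.
Ice mass of Thureg: 2.606×10^14 kg; ice mass of Thurund: 1.790×10^16 kg.
Fraction required = 2.606×10^14 / 1.790×10^16 = 0.0146 → 1.46 %.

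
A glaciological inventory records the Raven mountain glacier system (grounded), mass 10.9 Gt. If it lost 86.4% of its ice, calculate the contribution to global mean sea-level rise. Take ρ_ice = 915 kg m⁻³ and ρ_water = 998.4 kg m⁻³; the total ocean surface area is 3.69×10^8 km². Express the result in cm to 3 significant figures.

Raven: 0.864 × 10.9 Gt = 9.418×10^12 kg; dividing by ρ_w = 998.4 kg m⁻³ gives 9.433×10^9 m³ of water.
Spread over 3.69×10^14 m² of ocean, Δh = 9.433×10^9 / 3.69×10^14 = 2.56×10^-5 m = 2.56×10^-3 cm.

≈ 2.56×10^-3 cm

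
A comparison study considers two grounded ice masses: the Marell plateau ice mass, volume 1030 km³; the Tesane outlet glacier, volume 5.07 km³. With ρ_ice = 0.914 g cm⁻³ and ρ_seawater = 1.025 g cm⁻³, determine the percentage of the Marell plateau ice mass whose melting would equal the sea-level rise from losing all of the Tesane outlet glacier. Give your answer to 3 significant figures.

≈ 0.492 %

Equal sea-level rise means equal mass of meltwater, i.e. equal mass of ice lost.
Ice mass of Tesane: 4.634×10^12 kg; ice mass of Marell: 9.414×10^14 kg.
Fraction required = 4.634×10^12 / 9.414×10^14 = 4.92×10^-3 → 0.492 %.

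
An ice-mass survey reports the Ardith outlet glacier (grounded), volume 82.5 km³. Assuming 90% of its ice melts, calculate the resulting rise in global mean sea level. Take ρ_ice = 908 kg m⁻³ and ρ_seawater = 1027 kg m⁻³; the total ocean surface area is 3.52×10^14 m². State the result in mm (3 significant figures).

≈ 0.186 mm

Ardith: 0.9 × 82.5 km³ × (908/1027) = 65.65 km³ of water.
Spread over 3.52×10^14 m² of ocean, Δh = 6.565×10^10 / 3.52×10^14 = 1.86×10^-4 m = 0.186 mm.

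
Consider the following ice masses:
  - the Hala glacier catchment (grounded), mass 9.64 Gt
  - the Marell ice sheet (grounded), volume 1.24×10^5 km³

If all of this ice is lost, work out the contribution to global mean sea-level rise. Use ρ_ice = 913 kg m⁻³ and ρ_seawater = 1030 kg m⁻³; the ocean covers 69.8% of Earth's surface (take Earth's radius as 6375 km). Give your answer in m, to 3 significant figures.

≈ 0.308 m

Hala: 9.64 Gt = 9.640×10^12 kg; dividing by ρ_w = 1030 kg m⁻³ gives 9.359×10^9 m³ of water.
Marell: 1.24×10^5 km³ × (913/1030) = 1.099×10^5 km³ of water.
Total added water ≈ 1.099×10^14 m³ over 3.56×10^14 m² → Δh = 0.308 m.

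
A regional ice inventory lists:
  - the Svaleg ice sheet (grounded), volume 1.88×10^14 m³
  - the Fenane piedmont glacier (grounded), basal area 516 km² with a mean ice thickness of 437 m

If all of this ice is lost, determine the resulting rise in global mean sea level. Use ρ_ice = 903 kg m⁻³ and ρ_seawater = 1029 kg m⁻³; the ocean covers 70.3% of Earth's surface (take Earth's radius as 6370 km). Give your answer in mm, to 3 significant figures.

≈ 461 mm

Svaleg: 1.88×10^14 m³ × (903/1029) = 1.650×10^14 m³ of water.
Fenane: ice volume = 516 km² × 437 m = 225.5 km³; 225.5 × (903/1029) = 197.9 km³ of water.
Total added water ≈ 1.652×10^14 m³ over 3.58×10^14 m² → Δh = 0.461 m = 461 mm.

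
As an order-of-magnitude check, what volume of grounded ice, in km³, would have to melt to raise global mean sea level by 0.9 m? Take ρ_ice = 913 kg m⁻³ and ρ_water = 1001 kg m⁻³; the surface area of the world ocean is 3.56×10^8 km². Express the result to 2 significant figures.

≈ 3.5×10^5 km³

Required water volume = Δh × A = 0.9 m × 3.56×10^14 m² = 3.204×10^14 m³ = 3.204×10^5 km³.
Ice volume = water volume × ρ_w/ρ_ice = 3.204×10^5 × 1001/913 = 3.5×10^5 km³.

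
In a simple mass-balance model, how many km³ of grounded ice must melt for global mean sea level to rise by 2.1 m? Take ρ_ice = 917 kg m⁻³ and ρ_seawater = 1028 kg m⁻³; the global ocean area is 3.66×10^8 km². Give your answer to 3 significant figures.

Required water volume = Δh × A = 2.1 m × 3.66×10^14 m² = 7.686×10^14 m³ = 7.686×10^5 km³.
Ice volume = water volume × ρ_w/ρ_ice = 7.686×10^5 × 1028/917 = 8.62×10^5 km³.

≈ 8.62×10^5 km³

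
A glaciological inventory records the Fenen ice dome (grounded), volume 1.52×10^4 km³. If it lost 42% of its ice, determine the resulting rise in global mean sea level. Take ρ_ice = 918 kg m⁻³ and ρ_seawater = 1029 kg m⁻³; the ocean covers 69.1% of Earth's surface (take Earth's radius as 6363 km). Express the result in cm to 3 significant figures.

≈ 1.62 cm

Fenen: 0.42 × 1.52×10^4 km³ × (918/1029) = 5695 km³ of water.
Spread over 3.52×10^14 m² of ocean, Δh = 5.695×10^12 / 3.52×10^14 = 0.0162 m = 1.62 cm.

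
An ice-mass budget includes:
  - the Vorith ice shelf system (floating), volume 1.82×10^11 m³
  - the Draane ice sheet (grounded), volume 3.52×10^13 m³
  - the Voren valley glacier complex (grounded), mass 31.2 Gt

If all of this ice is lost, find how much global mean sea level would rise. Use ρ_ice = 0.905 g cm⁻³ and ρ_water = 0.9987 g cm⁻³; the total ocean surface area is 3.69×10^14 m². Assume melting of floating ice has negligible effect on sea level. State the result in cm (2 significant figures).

≈ 8.7 cm

The Vorith ice shelf system is floating and already displaces its own weight of water, so its melt adds essentially nothing to sea level.
Draane: 3.52×10^13 m³ × (905/998.7) = 3.190×10^13 m³ of water.
Voren: 31.2 Gt = 3.120×10^13 kg; dividing by ρ_w = 0.9987 g cm⁻³ = 998.7 kg m⁻³ gives 3.124×10^10 m³ of water.
Total added water ≈ 3.193×10^13 m³ over 3.69×10^14 m² → Δh = 0.0865 m = 8.7 cm.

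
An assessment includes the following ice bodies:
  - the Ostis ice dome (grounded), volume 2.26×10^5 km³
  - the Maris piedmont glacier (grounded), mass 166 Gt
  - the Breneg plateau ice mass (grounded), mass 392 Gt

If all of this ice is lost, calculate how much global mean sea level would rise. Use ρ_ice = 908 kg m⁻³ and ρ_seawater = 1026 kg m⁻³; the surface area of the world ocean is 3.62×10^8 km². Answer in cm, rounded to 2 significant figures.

≈ 55 cm

Ostis: 2.26×10^5 km³ × (908/1026) = 2.000×10^5 km³ of water.
Maris: 166 Gt = 1.660×10^14 kg; dividing by ρ_w = 1026 kg m⁻³ gives 1.618×10^11 m³ of water.
Breneg: 392 Gt = 3.920×10^14 kg; dividing by ρ_w = 1026 kg m⁻³ gives 3.821×10^11 m³ of water.
Total added water ≈ 2.006×10^14 m³ over 3.62×10^14 m² → Δh = 0.554 m = 55 cm.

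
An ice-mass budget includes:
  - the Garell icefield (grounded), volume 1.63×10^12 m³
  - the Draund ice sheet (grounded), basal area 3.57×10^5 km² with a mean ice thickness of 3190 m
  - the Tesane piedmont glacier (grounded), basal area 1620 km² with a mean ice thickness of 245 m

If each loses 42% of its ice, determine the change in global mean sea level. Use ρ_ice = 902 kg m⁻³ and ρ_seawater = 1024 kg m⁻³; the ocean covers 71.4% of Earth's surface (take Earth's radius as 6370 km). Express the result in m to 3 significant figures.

Garell: 0.42 × 1.63×10^12 m³ × (902/1024) = 6.030×10^11 m³ of water.
Draund: ice volume = 3.57×10^5 km² × 3190 m = 1.139×10^6 km³; 0.42 × 1.139×10^6 × (902/1024) = 4.213×10^5 km³ of water.
Tesane: ice volume = 1620 km² × 245 m = 396.9 km³; 0.42 × 396.9 × (902/1024) = 146.8 km³ of water.
Total added water ≈ 4.221×10^14 m³ over 3.64×10^14 m² → Δh = 1.16 m.

≈ 1.16 m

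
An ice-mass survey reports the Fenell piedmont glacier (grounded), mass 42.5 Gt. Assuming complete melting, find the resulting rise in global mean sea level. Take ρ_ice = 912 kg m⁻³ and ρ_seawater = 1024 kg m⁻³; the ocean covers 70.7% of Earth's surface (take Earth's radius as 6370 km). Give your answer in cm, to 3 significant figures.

Fenell: 42.5 Gt = 4.250×10^13 kg; dividing by ρ_w = 1024 kg m⁻³ gives 4.150×10^10 m³ of water.
Spread over 3.61×10^14 m² of ocean, Δh = 4.150×10^10 / 3.61×10^14 = 1.15×10^-4 m = 0.0115 cm.

≈ 0.0115 cm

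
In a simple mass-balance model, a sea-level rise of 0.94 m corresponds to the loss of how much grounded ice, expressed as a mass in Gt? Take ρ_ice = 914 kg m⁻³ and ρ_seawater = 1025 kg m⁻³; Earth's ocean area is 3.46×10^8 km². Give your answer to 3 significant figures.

≈ 3.33×10^5 Gt

Required water volume = Δh × A = 0.94 m × 3.46×10^14 m² = 3.252×10^14 m³.
ρ_w = 1025 kg m⁻³, so the mass of water = 3.252×10^14 m³ × 1025 kg m⁻³ = 3.334×10^17 kg = 3.33×10^5 Gt (and the same mass of ice, by conservation).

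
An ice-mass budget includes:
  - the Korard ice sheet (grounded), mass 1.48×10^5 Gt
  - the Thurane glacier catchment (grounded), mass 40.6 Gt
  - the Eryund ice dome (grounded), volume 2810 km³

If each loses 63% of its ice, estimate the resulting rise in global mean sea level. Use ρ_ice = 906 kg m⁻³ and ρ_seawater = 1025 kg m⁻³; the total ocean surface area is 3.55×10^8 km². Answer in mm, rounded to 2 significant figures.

≈ 260 mm

Korard: 0.63 × 1.48×10^5 Gt = 9.324×10^16 kg; dividing by ρ_w = 1025 kg m⁻³ gives 9.097×10^13 m³ of water.
Thurane: 0.63 × 40.6 Gt = 2.558×10^13 kg; dividing by ρ_w = 1025 kg m⁻³ gives 2.495×10^10 m³ of water.
Eryund: 0.63 × 2810 km³ × (906/1025) = 1565 km³ of water.
Total added water ≈ 9.256×10^13 m³ over 3.55×10^14 m² → Δh = 0.261 m = 260 mm.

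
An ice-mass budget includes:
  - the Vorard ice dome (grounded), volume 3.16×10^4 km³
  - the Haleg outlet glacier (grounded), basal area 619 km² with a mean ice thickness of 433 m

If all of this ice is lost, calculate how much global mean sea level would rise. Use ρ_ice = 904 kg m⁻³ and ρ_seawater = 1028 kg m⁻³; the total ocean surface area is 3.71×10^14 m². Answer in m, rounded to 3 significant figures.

Vorard: 3.16×10^4 km³ × (904/1028) = 2.779×10^4 km³ of water.
Haleg: ice volume = 619 km² × 433 m = 268.0 km³; 268.0 × (904/1028) = 235.7 km³ of water.
Total added water ≈ 2.802×10^13 m³ over 3.71×10^14 m² → Δh = 0.0755 m.

≈ 0.0755 m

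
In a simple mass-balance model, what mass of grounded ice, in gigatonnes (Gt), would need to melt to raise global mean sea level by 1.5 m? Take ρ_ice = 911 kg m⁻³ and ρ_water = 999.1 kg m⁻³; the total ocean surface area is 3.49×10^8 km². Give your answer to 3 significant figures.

≈ 5.23×10^5 Gt

Required water volume = Δh × A = 1.5 m × 3.49×10^14 m² = 5.235×10^14 m³.
ρ_w = 999.1 kg m⁻³, so the mass of water = 5.235×10^14 m³ × 999.1 kg m⁻³ = 5.230×10^17 kg = 5.23×10^5 Gt (and the same mass of ice, by conservation).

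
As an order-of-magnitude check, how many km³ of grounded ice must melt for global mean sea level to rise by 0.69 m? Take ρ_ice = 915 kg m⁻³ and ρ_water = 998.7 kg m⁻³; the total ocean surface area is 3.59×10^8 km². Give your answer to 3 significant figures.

≈ 2.70×10^5 km³

Required water volume = Δh × A = 0.69 m × 3.59×10^14 m² = 2.477×10^14 m³ = 2.477×10^5 km³.
Ice volume = water volume × ρ_w/ρ_ice = 2.477×10^5 × 998.7/915 = 2.70×10^5 km³.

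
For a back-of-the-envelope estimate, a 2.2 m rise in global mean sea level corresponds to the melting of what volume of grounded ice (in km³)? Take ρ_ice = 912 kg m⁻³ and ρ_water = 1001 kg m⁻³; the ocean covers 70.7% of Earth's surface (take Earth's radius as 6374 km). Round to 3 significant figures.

Required water volume = Δh × A = 2.2 m × 3.61×10^14 m² = 7.941×10^14 m³ = 7.941×10^5 km³.
Ice volume = water volume × ρ_w/ρ_ice = 7.941×10^5 × 1001/912 = 8.72×10^5 km³.

≈ 8.72×10^5 km³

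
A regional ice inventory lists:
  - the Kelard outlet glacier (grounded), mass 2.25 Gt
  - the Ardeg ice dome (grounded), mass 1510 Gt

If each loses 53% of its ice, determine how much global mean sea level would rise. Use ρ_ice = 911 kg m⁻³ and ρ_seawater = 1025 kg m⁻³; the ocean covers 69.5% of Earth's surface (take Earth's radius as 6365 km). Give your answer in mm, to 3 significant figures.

Kelard: 0.53 × 2.25 Gt = 1.192×10^12 kg; dividing by ρ_w = 1025 kg m⁻³ gives 1.163×10^9 m³ of water.
Ardeg: 0.53 × 1510 Gt = 8.003×10^14 kg; dividing by ρ_w = 1025 kg m⁻³ gives 7.808×10^11 m³ of water.
Total added water ≈ 7.819×10^11 m³ over 3.54×10^14 m² → Δh = 2.21×10^-3 m = 2.21 mm.

≈ 2.21 mm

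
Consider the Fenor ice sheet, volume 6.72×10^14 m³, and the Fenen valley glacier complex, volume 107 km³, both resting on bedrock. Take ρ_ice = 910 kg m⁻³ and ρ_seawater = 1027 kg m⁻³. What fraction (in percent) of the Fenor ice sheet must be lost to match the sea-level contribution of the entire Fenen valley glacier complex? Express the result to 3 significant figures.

Equal sea-level rise means equal mass of meltwater, i.e. equal mass of ice lost.
Ice mass of Fenen: 9.737×10^13 kg; ice mass of Fenor: 6.115×10^17 kg.
Fraction required = 9.737×10^13 / 6.115×10^17 = 1.59×10^-4 → 0.0159 %.

≈ 0.0159 %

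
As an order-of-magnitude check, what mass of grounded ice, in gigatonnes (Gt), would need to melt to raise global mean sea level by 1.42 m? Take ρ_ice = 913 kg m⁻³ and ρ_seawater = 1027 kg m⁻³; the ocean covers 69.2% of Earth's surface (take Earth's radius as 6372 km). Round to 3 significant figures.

Required water volume = Δh × A = 1.42 m × 3.53×10^14 m² = 5.014×10^14 m³.
ρ_w = 1027 kg m⁻³, so the mass of water = 5.014×10^14 m³ × 1027 kg m⁻³ = 5.149×10^17 kg = 5.15×10^5 Gt (and the same mass of ice, by conservation).

≈ 5.15×10^5 Gt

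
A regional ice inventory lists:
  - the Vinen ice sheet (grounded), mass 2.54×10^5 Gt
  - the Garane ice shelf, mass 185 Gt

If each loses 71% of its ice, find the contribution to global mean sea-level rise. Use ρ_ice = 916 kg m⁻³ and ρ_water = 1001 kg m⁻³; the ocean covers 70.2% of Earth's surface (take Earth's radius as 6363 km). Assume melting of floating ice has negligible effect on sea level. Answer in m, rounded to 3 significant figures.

Vinen: 0.71 × 2.54×10^5 Gt = 1.803×10^17 kg; dividing by ρ_w = 1001 kg m⁻³ gives 1.802×10^14 m³ of water.
The Garane ice shelf is floating and already displaces its own weight of water, so its melt adds essentially nothing to sea level.
Total added water ≈ 1.802×10^14 m³ over 3.57×10^14 m² → Δh = 0.504 m.

≈ 0.504 m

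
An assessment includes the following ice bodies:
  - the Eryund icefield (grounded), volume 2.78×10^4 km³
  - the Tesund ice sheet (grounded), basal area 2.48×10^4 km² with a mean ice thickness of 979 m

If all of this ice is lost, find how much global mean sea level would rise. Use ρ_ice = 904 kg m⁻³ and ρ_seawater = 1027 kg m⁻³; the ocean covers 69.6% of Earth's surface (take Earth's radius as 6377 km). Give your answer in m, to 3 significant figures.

≈ 0.129 m

Eryund: 2.78×10^4 km³ × (904/1027) = 2.447×10^4 km³ of water.
Tesund: ice volume = 2.48×10^4 km² × 979 m = 2.428×10^4 km³; 2.428×10^4 × (904/1027) = 2.137×10^4 km³ of water.
Total added water ≈ 4.584×10^13 m³ over 3.56×10^14 m² → Δh = 0.129 m.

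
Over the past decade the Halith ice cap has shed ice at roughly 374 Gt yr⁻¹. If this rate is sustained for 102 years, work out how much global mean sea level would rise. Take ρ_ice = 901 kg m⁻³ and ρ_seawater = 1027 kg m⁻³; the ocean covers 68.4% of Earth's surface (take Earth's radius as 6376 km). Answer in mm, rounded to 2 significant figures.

Total mass lost = 374 Gt/yr × 102 yr = 3.815×10^4 Gt = 3.815×10^16 kg.
ρ_w = 1027 kg m⁻³, so water volume = 3.815×10^16 / 1027 = 3.715×10^13 m³.
Δh = 3.715×10^13 / 3.49×10^14 = 0.106 m = 110 mm.

≈ 110 mm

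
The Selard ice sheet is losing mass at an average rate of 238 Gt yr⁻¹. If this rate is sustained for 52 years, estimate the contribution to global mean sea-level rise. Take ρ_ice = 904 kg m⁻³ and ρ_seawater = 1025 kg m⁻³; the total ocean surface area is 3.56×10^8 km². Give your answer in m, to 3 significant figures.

Total mass lost = 238 Gt/yr × 52 yr = 1.238×10^4 Gt = 1.238×10^16 kg.
ρ_w = 1025 kg m⁻³, so water volume = 1.238×10^16 / 1025 = 1.207×10^13 m³.
Δh = 1.207×10^13 / 3.56×10^14 = 0.0339 m.

≈ 0.0339 m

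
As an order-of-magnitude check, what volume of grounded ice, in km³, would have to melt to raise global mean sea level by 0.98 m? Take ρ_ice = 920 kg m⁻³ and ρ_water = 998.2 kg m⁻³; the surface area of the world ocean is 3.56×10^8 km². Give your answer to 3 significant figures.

Required water volume = Δh × A = 0.98 m × 3.56×10^14 m² = 3.489×10^14 m³ = 3.489×10^5 km³.
Ice volume = water volume × ρ_w/ρ_ice = 3.489×10^5 × 998.2/920 = 3.79×10^5 km³.

≈ 3.79×10^5 km³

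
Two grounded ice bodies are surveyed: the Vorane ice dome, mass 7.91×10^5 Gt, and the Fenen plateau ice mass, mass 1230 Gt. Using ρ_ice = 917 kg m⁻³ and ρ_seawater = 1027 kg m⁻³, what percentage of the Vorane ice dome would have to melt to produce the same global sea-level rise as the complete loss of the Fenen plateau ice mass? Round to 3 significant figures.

≈ 0.155 %

Equal sea-level rise means equal mass of meltwater, i.e. equal mass of ice lost.
Ice mass of Fenen: 1.230×10^15 kg; ice mass of Vorane: 7.910×10^17 kg.
Fraction required = 1.230×10^15 / 7.910×10^17 = 1.55×10^-3 → 0.155 %.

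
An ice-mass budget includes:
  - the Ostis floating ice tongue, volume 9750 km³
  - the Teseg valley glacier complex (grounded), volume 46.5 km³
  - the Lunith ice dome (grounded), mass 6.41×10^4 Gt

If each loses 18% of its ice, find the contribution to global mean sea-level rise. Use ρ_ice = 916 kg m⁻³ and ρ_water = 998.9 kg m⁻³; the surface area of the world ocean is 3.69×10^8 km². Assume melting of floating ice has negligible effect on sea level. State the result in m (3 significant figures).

≈ 0.0313 m

The Ostis floating ice tongue is floating and already displaces its own weight of water, so its melt adds essentially nothing to sea level.
Teseg: 0.18 × 46.5 km³ × (916/998.9) = 7.675 km³ of water.
Lunith: 0.18 × 6.41×10^4 Gt = 1.154×10^16 kg; dividing by ρ_w = 998.9 kg m⁻³ gives 1.155×10^13 m³ of water.
Total added water ≈ 1.156×10^13 m³ over 3.69×10^14 m² → Δh = 0.0313 m.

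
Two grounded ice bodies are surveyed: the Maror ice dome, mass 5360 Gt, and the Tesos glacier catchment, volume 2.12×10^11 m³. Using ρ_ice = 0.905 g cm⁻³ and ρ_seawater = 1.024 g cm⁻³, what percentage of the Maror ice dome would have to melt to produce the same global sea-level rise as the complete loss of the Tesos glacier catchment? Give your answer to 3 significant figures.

≈ 3.58 %

Equal sea-level rise means equal mass of meltwater, i.e. equal mass of ice lost.
Ice mass of Tesos: 1.919×10^14 kg; ice mass of Maror: 5.360×10^15 kg.
Fraction required = 1.919×10^14 / 5.360×10^15 = 0.0358 → 3.58 %.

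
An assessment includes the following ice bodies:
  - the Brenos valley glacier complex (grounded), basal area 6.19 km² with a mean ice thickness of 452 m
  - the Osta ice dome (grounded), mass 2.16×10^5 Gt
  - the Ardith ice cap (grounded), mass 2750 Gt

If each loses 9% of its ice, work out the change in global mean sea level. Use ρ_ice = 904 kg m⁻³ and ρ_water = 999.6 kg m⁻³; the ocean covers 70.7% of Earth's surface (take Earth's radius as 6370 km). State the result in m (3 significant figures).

Brenos: ice volume = 6.19 km² × 452 m = 2.798 km³; 0.09 × 2.798 × (904/999.6) = 0.2277 km³ of water.
Osta: 0.09 × 2.16×10^5 Gt = 1.944×10^16 kg; dividing by ρ_w = 999.6 kg m⁻³ gives 1.945×10^13 m³ of water.
Ardith: 0.09 × 2750 Gt = 2.475×10^14 kg; dividing by ρ_w = 999.6 kg m⁻³ gives 2.476×10^11 m³ of water.
Total added water ≈ 1.970×10^13 m³ over 3.61×10^14 m² → Δh = 0.0546 m.

≈ 0.0546 m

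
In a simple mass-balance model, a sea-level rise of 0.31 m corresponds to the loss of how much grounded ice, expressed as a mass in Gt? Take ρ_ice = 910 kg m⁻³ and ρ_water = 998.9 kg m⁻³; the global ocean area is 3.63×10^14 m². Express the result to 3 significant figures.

Required water volume = Δh × A = 0.31 m × 3.63×10^14 m² = 1.125×10^14 m³.
ρ_w = 998.9 kg m⁻³, so the mass of water = 1.125×10^14 m³ × 998.9 kg m⁻³ = 1.124×10^17 kg = 1.12×10^5 Gt (and the same mass of ice, by conservation).

≈ 1.12×10^5 Gt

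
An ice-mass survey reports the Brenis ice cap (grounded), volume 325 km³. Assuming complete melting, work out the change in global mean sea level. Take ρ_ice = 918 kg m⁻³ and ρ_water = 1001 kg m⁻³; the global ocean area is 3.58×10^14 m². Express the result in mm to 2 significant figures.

≈ 0.83 mm

Brenis: 325 km³ × (918/1001) = 298.1 km³ of water.
Spread over 3.58×10^14 m² of ocean, Δh = 2.981×10^11 / 3.58×10^14 = 8.33×10^-4 m = 0.83 mm.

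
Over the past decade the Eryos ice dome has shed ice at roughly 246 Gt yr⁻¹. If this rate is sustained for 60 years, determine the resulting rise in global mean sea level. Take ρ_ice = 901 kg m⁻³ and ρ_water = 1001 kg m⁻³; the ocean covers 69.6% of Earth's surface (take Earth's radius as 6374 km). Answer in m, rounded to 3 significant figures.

≈ 0.0415 m

Total mass lost = 246 Gt/yr × 60 yr = 1.476×10^4 Gt = 1.476×10^16 kg.
ρ_w = 1001 kg m⁻³, so water volume = 1.476×10^16 / 1001 = 1.475×10^13 m³.
Δh = 1.475×10^13 / 3.55×10^14 = 0.0415 m.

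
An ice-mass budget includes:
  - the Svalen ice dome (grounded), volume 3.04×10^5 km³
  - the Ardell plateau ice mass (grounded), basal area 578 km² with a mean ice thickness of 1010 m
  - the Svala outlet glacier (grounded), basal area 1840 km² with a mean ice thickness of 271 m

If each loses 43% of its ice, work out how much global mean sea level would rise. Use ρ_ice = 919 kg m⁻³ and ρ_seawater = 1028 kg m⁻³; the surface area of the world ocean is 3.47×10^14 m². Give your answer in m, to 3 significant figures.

≈ 0.338 m

Svalen: 0.43 × 3.04×10^5 km³ × (919/1028) = 1.169×10^5 km³ of water.
Ardell: ice volume = 578 km² × 1010 m = 583.8 km³; 0.43 × 583.8 × (919/1028) = 224.4 km³ of water.
Svala: ice volume = 1840 km² × 271 m = 498.6 km³; 0.43 × 498.6 × (919/1028) = 191.7 km³ of water.
Total added water ≈ 1.173×10^14 m³ over 3.47×10^14 m² → Δh = 0.338 m.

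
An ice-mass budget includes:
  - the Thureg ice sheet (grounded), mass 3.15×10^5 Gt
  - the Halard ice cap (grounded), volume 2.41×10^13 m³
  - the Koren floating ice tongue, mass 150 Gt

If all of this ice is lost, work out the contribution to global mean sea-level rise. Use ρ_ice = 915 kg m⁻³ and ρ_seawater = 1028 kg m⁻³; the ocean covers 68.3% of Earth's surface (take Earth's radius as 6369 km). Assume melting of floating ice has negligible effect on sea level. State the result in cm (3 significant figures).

≈ 94.2 cm

Thureg: 3.15×10^5 Gt = 3.150×10^17 kg; dividing by ρ_w = 1028 kg m⁻³ gives 3.064×10^14 m³ of water.
Halard: 2.41×10^13 m³ × (915/1028) = 2.145×10^13 m³ of water.
The Koren floating ice tongue is floating and already displaces its own weight of water, so its melt adds essentially nothing to sea level.
Total added water ≈ 3.279×10^14 m³ over 3.48×10^14 m² → Δh = 0.942 m = 94.2 cm.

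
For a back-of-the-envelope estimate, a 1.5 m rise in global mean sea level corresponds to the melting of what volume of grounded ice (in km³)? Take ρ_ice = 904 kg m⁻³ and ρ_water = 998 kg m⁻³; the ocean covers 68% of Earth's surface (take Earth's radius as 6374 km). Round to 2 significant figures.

Required water volume = Δh × A = 1.5 m × 3.47×10^14 m² = 5.208×10^14 m³ = 5.208×10^5 km³.
Ice volume = water volume × ρ_w/ρ_ice = 5.208×10^5 × 998/904 = 5.7×10^5 km³.

≈ 5.7×10^5 km³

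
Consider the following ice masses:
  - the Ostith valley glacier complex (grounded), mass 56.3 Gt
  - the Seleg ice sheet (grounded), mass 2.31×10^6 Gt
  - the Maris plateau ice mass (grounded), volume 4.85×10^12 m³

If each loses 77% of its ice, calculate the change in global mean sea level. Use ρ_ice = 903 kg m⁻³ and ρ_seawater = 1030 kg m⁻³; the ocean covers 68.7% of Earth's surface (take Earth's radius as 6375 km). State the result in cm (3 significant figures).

≈ 493 cm

Ostith: 0.77 × 56.3 Gt = 4.335×10^13 kg; dividing by ρ_w = 1030 kg m⁻³ gives 4.209×10^10 m³ of water.
Seleg: 0.77 × 2.31×10^6 Gt = 1.779×10^18 kg; dividing by ρ_w = 1030 kg m⁻³ gives 1.727×10^15 m³ of water.
Maris: 0.77 × 4.85×10^12 m³ × (903/1030) = 3.274×10^12 m³ of water.
Total added water ≈ 1.730×10^15 m³ over 3.51×10^14 m² → Δh = 4.93 m = 493 cm.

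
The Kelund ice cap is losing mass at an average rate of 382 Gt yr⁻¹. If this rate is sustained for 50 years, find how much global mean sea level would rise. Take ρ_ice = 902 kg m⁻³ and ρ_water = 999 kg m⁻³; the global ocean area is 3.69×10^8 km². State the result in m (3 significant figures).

≈ 0.0518 m

Total mass lost = 382 Gt/yr × 50 yr = 1.910×10^4 Gt = 1.910×10^16 kg.
ρ_w = 999 kg m⁻³, so water volume = 1.910×10^16 / 999 = 1.912×10^13 m³.
Δh = 1.912×10^13 / 3.69×10^14 = 0.0518 m.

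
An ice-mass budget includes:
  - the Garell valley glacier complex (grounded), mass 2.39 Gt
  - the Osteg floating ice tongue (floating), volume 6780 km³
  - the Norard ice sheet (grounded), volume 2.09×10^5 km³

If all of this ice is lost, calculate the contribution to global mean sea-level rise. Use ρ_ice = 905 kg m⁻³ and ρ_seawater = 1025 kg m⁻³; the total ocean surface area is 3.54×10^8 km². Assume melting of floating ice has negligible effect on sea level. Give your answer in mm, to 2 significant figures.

Garell: 2.39 Gt = 2.390×10^12 kg; dividing by ρ_w = 1025 kg m⁻³ gives 2.332×10^9 m³ of water.
The Osteg floating ice tongue is floating and already displaces its own weight of water, so its melt adds essentially nothing to sea level.
Norard: 2.09×10^5 km³ × (905/1025) = 1.845×10^5 km³ of water.
Total added water ≈ 1.845×10^14 m³ over 3.54×10^14 m² → Δh = 0.521 m = 520 mm.

≈ 520 mm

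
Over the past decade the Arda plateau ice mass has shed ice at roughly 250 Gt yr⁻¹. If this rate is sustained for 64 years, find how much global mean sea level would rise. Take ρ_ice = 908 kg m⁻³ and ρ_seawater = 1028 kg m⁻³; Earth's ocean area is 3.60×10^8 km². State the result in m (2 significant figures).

≈ 0.043 m

Total mass lost = 250 Gt/yr × 64 yr = 1.600×10^4 Gt = 1.600×10^16 kg.
ρ_w = 1028 kg m⁻³, so water volume = 1.600×10^16 / 1028 = 1.556×10^13 m³.
Δh = 1.556×10^13 / 3.60×10^14 = 0.0432 m.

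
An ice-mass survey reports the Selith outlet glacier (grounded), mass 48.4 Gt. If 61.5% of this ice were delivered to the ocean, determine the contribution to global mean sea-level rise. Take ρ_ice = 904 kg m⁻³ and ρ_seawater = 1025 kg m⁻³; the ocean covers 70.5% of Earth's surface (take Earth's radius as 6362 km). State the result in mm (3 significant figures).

≈ 0.0810 mm

Selith: 0.615 × 48.4 Gt = 2.977×10^13 kg; dividing by ρ_w = 1025 kg m⁻³ gives 2.904×10^10 m³ of water.
Spread over 3.59×10^14 m² of ocean, Δh = 2.904×10^10 / 3.59×10^14 = 8.10×10^-5 m = 0.0810 mm.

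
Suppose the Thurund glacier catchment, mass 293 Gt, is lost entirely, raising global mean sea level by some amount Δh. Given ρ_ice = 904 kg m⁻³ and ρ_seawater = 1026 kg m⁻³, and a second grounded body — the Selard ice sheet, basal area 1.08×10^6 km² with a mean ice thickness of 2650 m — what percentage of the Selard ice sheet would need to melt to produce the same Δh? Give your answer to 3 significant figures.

≈ 0.0113 %

Equal sea-level rise means equal mass of meltwater, i.e. equal mass of ice lost.
Ice mass of Thurund: 2.930×10^14 kg; ice mass of Selard: 2.587×10^18 kg.
Fraction required = 2.930×10^14 / 2.587×10^18 = 1.13×10^-4 → 0.0113 %.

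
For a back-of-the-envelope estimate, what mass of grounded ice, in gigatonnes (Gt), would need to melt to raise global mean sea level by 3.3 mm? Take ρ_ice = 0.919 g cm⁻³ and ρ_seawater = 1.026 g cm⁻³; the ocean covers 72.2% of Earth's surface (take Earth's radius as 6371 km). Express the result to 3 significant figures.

Required water volume = Δh × A = 0.0033 m × 3.68×10^14 m² = 1.215×10^12 m³.
ρ_w = 1.026 g cm⁻³ = 1026 kg m⁻³, so the mass of water = 1.215×10^12 m³ × 1026 kg m⁻³ = 1.247×10^15 kg = 1250 Gt (and the same mass of ice, by conservation).

≈ 1250 Gt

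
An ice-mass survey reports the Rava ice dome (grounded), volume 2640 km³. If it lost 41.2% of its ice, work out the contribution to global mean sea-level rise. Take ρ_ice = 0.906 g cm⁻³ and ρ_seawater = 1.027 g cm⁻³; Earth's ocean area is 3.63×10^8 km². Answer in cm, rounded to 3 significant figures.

Rava: 0.412 × 2640 km³ × (906/1027) = 959.5 km³ of water.
Spread over 3.63×10^14 m² of ocean, Δh = 9.595×10^11 / 3.63×10^14 = 2.64×10^-3 m = 0.264 cm.

≈ 0.264 cm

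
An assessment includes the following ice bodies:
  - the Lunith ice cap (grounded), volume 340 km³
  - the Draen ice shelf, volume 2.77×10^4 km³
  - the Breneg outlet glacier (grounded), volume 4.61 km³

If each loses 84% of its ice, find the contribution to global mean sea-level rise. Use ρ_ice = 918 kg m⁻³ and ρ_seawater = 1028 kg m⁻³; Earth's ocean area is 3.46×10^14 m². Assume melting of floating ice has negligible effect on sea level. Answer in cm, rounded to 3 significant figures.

≈ 0.0747 cm

Lunith: 0.84 × 340 km³ × (918/1028) = 255.0 km³ of water.
The Draen ice shelf is floating and already displaces its own weight of water, so its melt adds essentially nothing to sea level.
Breneg: 0.84 × 4.61 km³ × (918/1028) = 3.458 km³ of water.
Total added water ≈ 2.585×10^11 m³ over 3.46×10^14 m² → Δh = 7.47×10^-4 m = 0.0747 cm.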